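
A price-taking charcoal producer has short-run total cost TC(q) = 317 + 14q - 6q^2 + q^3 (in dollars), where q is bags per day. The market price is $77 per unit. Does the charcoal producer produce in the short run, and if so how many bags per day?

From TC, MC = TC'(q) = 14 - 12q + 3q^2 and AVC = VC/q = 14 - 6q + q^2.
AVC is minimized where dAVC/dq = -6 + 2q = 0, at q = 3; min AVC = 14 - 6·3 + 3^2 = $5.
Because $77 ≥ $5, revenue can cover variable cost; the firm operates.
P = MC gives -63 - 12q + 3q^2 = 0, with roots -3 and 7. Take the larger (rising MC): q* = 7.
Check: AVC at q = 7 is $21 ≤ P, so revenue covers variable cost.
Profit = P·q − TC = 77·7 − 464 = $75.

Produce at q = 7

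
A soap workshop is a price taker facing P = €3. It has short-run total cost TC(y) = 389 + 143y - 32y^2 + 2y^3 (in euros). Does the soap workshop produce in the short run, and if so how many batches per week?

Shut down

Variable cost is VC = 143y - 32y^2 + 2y^3, so AVC = VC/y = 143 - 32y + 2y^2 and MC = dTC/dy = 143 - 64y + 6y^2.
AVC hits its minimum where MC = AVC, at y = 8, giving min AVC = 143 - 32·8 + 2·8^2 = €15.
With P < min AVC (€3 < €15), every unit sold adds to the loss.
The firm minimizes its loss by shutting down and losing only its fixed cost of €389.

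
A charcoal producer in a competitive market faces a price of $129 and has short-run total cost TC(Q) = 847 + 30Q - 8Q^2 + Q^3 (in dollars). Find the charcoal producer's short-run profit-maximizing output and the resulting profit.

Profit = -$37 at Q = 9

AVC = 30 - 8Q + Q^2; min AVC = $14 at Q = 4. Since P = $129 ≥ min AVC, the firm produces.
With MC = 30 - 16Q + 3Q^2, P = MC on the upward-sloping part at Q* = 9.
TR = 129·9 = 1161. TC = 847 + 351 = 1198. Profit = 1161 − 1198 = -$37.
Shutting down would mean losing the fixed cost of $847, so operating at a loss of $37 is better by $810.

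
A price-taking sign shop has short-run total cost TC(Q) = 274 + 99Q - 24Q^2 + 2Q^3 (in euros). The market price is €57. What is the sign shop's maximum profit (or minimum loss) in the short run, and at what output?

Profit = -€78 at Q = 7

AVC = 99 - 24Q + 2Q^2 has its minimum €27 at Q = 6; price €57 clears that bar, so the firm operates.
With MC = 99 - 48Q + 6Q^2, P = MC on the upward-sloping part at Q* = 7.
TR = 57·7 = 399. TC = 274 + 203 = 477. Profit = 399 − 477 = -€78.
That loss of €78 beats the €274 the firm would lose by shutting down; producing recovers €196 of fixed cost.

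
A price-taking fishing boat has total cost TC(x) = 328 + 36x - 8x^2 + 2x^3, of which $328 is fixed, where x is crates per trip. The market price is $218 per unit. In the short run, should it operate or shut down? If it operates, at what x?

Produce at x = 7

Strip out fixed cost: VC = 36x - 8x^2 + 2x^3. Then AVC = 36 - 8x + 2x^2 and MC = 36 - 16x + 6x^2.
AVC is minimized where dAVC/dx = -8 + 4x = 0, at x = 2; min AVC = 36 - 8·2 + 2·2^2 = $28.
Since P = $218 ≥ min AVC = $28, price covers variable cost and the firm should produce.
Solving P = MC: -182 - 16x + 6x^2 = 0 ⇒ x = -13/3 or 7. On the upward-sloping branch, x* = 7.
Check: AVC at x = 7 is $78 ≤ P, so revenue covers variable cost.
Profit = P·x − TC = 218·7 − 874 = $652.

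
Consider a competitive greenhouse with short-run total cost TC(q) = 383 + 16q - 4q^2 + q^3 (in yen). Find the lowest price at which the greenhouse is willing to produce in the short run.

¥12 per unit

The shutdown price is the minimum of AVC. VC = 16q - 4q^2 + q^3, so AVC = 16 - 4q + q^2.
dAVC/dq = -4 + 2q = 0 gives q = 2. min AVC = 16 - 4·2 + 2^2 = 12.
The firm shuts down for any P below ¥12.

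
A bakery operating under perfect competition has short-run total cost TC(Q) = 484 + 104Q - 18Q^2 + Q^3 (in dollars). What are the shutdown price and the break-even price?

AVC = 104 - 18Q + Q^2; minimized at Q = 9, giving min AVC = $23. That is the shutdown price.
ATC = 484/Q + 104 - 18Q + Q^2. Setting dATC/dQ = −484/Q^2 − 18 + 2Q = 0 gives Q = 11 (since 2·11^3 − 18·11^2 = 484).
min ATC = 484/11 + 104 − 18·11 + 11^2 = $71. That is the break-even price.
Between these two prices the firm operates at a loss; above $71 it earns a profit.

Shutdown price = $23; break-even price = $71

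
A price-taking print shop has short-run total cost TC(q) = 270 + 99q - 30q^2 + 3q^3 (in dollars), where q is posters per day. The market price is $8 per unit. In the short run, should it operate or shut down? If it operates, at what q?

Variable cost is VC = 99q - 30q^2 + 3q^3, so AVC = VC/q = 99 - 30q + 3q^2 and MC = dTC/dq = 99 - 60q + 9q^2.
AVC is minimized where dAVC/dq = -30 + 6q = 0, at q = 5; min AVC = 99 - 30·5 + 3·5^2 = $24.
With P < min AVC ($8 < $24), every unit sold adds to the loss.
The firm minimizes its loss by shutting down and losing only its fixed cost of $270.

Shut down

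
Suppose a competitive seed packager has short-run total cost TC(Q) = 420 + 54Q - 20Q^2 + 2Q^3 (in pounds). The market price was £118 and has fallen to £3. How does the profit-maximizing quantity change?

Output falls from 8 to 0 (the firm shuts down)

AVC = 54 - 20Q + 2Q^2, minimized at Q = 5 where min AVC = £4. MC = 54 - 40Q + 6Q^2.
With P = £118 above the shutdown price, P = MC gives Q = 8.
At P = £3 < min AVC = £4, price no longer covers variable cost at any output, so the firm shuts down: Q = 0.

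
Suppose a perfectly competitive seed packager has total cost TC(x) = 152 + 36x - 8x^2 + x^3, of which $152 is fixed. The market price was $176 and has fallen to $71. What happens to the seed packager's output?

AVC = 36 - 8x + x^2, minimized at x = 4 where min AVC = $20. MC = 36 - 16x + 3x^2.
With P = $176 above the shutdown price, P = MC gives x = 10.
At P = $71 ≥ min AVC, set P = MC: x = 7. The firm stays open but cuts output.

Output falls from 10 to 7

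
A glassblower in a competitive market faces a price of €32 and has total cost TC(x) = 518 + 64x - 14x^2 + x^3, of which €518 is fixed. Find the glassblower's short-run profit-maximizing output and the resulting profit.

AVC = 64 - 14x + x^2 has its minimum €15 at x = 7; price €32 clears that bar, so the firm operates.
MC = 64 - 28x + 3x^2. Setting P = MC and taking the root on the rising branch gives x* = 8.
TR = 32·8 = 256. TC = 518 + 128 = 646. Profit = 256 − 646 = -€390.
That loss of €390 beats the €518 the firm would lose by shutting down; producing recovers €128 of fixed cost.

Profit = -€390 at x = 8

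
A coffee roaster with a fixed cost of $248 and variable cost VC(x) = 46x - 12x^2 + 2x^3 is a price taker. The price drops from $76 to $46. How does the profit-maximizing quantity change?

MC = 46 - 24x + 6x^2; the shutdown threshold is min AVC = $28 (at x = 3).
At P = $76 ≥ min AVC, set P = MC on the rising branch: x = 5.
At P = $46 ≥ min AVC, set P = MC: x = 4. The firm stays open but cuts output.

Output falls from 5 to 4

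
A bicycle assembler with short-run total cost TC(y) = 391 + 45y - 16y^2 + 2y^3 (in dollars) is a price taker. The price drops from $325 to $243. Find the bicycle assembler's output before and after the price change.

MC = 45 - 32y + 6y^2; the shutdown threshold is min AVC = $13 (at y = 4).
With P = $325 above the shutdown price, P = MC gives y = 10.
At P = $243 ≥ min AVC, set P = MC: y = 9. The firm stays open but cuts output.

Output falls from 10 to 9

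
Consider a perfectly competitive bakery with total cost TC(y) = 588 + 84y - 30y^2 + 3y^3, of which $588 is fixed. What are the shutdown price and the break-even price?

AVC = 84 - 30y + 3y^2; minimized at y = 5, giving min AVC = $9. That is the shutdown price.
ATC = 588/y + 84 - 30y + 3y^2. Setting dATC/dy = −588/y^2 − 30 + 6y = 0 gives y = 7 (since 6·7^3 − 30·7^2 = 588).
min ATC = 588/7 + 84 − 30·7 + 3·7^2 = $105. That is the break-even price.
For $9 ≤ P < $105 the firm produces at a loss; below $9 it shuts down.

Shutdown price = $9; break-even price = $105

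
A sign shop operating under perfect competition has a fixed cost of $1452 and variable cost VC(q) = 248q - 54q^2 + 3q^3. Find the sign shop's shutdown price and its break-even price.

Shutdown price = min AVC. AVC = 248 - 54q + 3q^2, with vertex at q = 9 and minimum $5.
ATC = 1452/q + 248 - 54q + 3q^2. Setting dATC/dq = −1452/q^2 − 54 + 6q = 0 gives q = 11 (since 6·11^3 − 54·11^2 = 1452).
min ATC = 1452/11 + 248 − 54·11 + 3·11^2 = $149. That is the break-even price.
Between these two prices the firm operates at a loss; above $149 it earns a profit.

Shutdown price = $5; break-even price = $149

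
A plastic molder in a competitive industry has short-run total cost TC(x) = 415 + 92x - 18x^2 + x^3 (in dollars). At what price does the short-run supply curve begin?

$11 per unit

Short-run supply begins at min AVC. From VC = 92x - 18x^2 + x^3, AVC = 92 - 18x + x^2.
At the minimum of AVC, MC = AVC. MC = 92 - 36x + 3x^2; setting MC = AVC gives 2x^2 - 18x = 0, so x = 9. min AVC = 11.
So the shutdown price is $11.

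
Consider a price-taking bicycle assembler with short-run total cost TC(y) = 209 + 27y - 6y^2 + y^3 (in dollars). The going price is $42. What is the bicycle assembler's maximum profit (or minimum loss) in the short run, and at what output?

AVC = 27 - 6y + y^2 has its minimum $18 at y = 3; price $42 clears that bar, so the firm operates.
With MC = 27 - 12y + 3y^2, P = MC on the upward-sloping part at y* = 5.
TR = 42·5 = 210. TC = 209 + 110 = 319. Profit = 210 − 319 = -$109.
That loss of $109 beats the $209 the firm would lose by shutting down; producing recovers $100 of fixed cost.

Profit = -$109 at y = 5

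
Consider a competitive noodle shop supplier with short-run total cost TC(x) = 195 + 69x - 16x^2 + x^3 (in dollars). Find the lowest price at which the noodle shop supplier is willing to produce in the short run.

$5 per unit

The firm shuts down when price falls below the minimum of average variable cost. AVC = VC/x = 69 - 16x + x^2.
At the minimum of AVC, MC = AVC. MC = 69 - 32x + 3x^2; setting MC = AVC gives 2x^2 - 16x = 0, so x = 8. min AVC = 5.
For P < $5 the firm produces nothing.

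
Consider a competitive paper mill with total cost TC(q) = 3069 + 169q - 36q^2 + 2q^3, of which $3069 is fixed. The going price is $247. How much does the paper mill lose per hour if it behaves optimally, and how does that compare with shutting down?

Profit = -$365 at q = 13

AVC = 169 - 36q + 2q^2; min AVC = $7 at q = 9. Since P = $247 ≥ min AVC, the firm produces.
MC = 169 - 72q + 6q^2. Setting P = MC and taking the root on the rising branch gives q* = 13.
TR = 247·13 = 3211. TC = 3069 + 507 = 3576. Profit = 3211 − 3576 = -$365.
By producing, the firm covers all variable cost plus $2704 of fixed cost; shutting down would lose the full $3069.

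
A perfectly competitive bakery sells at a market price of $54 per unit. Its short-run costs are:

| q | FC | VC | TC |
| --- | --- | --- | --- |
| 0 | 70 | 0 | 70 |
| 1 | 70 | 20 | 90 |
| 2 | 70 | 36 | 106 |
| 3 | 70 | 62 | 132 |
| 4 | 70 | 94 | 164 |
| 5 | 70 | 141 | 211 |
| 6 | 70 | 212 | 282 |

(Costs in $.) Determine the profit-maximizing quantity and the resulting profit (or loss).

q = 5; profit = $59

Compute π = P·q − TC at each output: q=0: -70; q=1: -36; q=2: 2; q=3: 30; q=4: 52; q=5: 59; q=6: 42.
Profit is maximized at q = 5. AVC there is 141/5 = $28.20 ≤ P, so producing beats shutting down (which would give -$70).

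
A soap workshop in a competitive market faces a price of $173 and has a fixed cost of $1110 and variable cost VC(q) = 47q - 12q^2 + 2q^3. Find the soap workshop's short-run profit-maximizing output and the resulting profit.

AVC = 47 - 12q + 2q^2; min AVC = $29 at q = 3. Since P = $173 ≥ min AVC, the firm produces.
MC = 47 - 24q + 6q^2. Setting P = MC and taking the root on the rising branch gives q* = 7.
TR = 173·7 = 1211. TC = 1110 + 427 = 1537. Profit = 1211 − 1537 = -$326.
By producing, the firm covers all variable cost plus $784 of fixed cost; shutting down would lose the full $1110.

Profit = -$326 at q = 7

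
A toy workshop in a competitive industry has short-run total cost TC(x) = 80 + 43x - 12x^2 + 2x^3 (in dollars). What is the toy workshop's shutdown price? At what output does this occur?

$25 per unit, at x = 3

The firm shuts down when price falls below the minimum of average variable cost. AVC = VC/x = 43 - 12x + 2x^2.
dAVC/dx = -12 + 4x = 0 gives x = 3. min AVC = 43 - 12·3 + 2·3^2 = 25.
So the shutdown price is $25.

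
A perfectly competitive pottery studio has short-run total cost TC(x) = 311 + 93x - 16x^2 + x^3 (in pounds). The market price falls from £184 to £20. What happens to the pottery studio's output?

AVC = 93 - 16x + x^2, minimized at x = 8 where min AVC = £29. MC = 93 - 32x + 3x^2.
At P = £184 ≥ min AVC, set P = MC on the rising branch: x = 13.
At P = £20 < min AVC = £29, price no longer covers variable cost at any output, so the firm shuts down: x = 0.

Output falls from 13 to 0 (the firm shuts down)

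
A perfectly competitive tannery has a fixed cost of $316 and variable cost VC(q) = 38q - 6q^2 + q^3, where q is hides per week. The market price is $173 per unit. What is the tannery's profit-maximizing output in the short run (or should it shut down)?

Strip out fixed cost: VC = 38q - 6q^2 + q^3. Then AVC = 38 - 6q + q^2 and MC = 38 - 12q + 3q^2.
AVC is minimized where dAVC/dq = -6 + 2q = 0, at q = 3; min AVC = 38 - 6·3 + 3^2 = $29.
Since P = $173 ≥ min AVC = $29, price covers variable cost and the firm should produce.
Set P = MC: 173 = 38 - 12q + 3q^2 → -135 - 12q + 3q^2 = 0. The roots are q = -5 and q = 9; the profit-maximizing output is on the rising part of MC, so q* = 9.
Check: AVC at q = 9 is $65 ≤ P, so revenue covers variable cost.
Profit = P·q − TC = 173·9 − 901 = $656.

Produce at q = 9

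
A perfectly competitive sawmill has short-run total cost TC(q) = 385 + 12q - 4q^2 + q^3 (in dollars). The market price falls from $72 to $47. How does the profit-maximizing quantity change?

AVC = 12 - 4q + q^2, minimized at q = 2 where min AVC = $8. MC = 12 - 8q + 3q^2.
With P = $72 above the shutdown price, P = MC gives q = 6.
At P = $47 ≥ min AVC, set P = MC: q = 5. The firm stays open but cuts output.

Output falls from 6 to 5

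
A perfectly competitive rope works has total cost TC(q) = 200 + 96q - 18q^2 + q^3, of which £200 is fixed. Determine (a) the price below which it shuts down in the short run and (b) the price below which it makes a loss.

Shutdown price = £15; break-even price = £36

AVC = 96 - 18q + q^2; minimized at q = 9, giving min AVC = £15. That is the shutdown price.
ATC = 200/q + 96 - 18q + q^2. Setting dATC/dq = −200/q^2 − 18 + 2q = 0 gives q = 10 (since 2·10^3 − 18·10^2 = 200).
min ATC = 200/10 + 96 − 18·10 + 10^2 = £36. That is the break-even price.
Between these two prices the firm operates at a loss; above £36 it earns a profit.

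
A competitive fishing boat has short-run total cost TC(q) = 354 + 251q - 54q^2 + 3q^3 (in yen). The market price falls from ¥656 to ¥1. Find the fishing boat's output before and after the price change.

Output falls from 15 to 0 (the firm shuts down)

MC = 251 - 108q + 9q^2; the shutdown threshold is min AVC = ¥8 (at q = 9).
With P = ¥656 above the shutdown price, P = MC gives q = 15.
At P = ¥1 < min AVC = ¥8, price no longer covers variable cost at any output, so the firm shuts down: q = 0.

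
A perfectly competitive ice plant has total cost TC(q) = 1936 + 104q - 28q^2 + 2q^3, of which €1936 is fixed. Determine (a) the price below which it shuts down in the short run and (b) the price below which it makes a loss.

AVC = 104 - 28q + 2q^2; minimized at q = 7, giving min AVC = €6. That is the shutdown price.
ATC = 1936/q + 104 - 28q + 2q^2. Setting dATC/dq = −1936/q^2 − 28 + 4q = 0 gives q = 11 (since 4·11^3 − 28·11^2 = 1936).
min ATC = 1936/11 + 104 − 28·11 + 2·11^2 = €214. That is the break-even price.
Between these two prices the firm operates at a loss; above €214 it earns a profit.

Shutdown price = €6; break-even price = €214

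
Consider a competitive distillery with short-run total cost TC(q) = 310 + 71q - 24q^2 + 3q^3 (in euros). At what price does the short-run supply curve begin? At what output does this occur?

€23 per unit, at q = 4

Short-run supply begins at min AVC. From VC = 71q - 24q^2 + 3q^3, AVC = 71 - 24q + 3q^2.
dAVC/dq = -24 + 6q = 0 gives q = 4. min AVC = 71 - 24·4 + 3·4^2 = 23.
The firm shuts down for any P below €23.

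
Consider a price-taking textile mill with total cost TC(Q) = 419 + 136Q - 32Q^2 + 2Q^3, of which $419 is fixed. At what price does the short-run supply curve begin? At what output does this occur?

The shutdown price is the minimum of AVC. VC = 136Q - 32Q^2 + 2Q^3, so AVC = 136 - 32Q + 2Q^2.
dAVC/dQ = -32 + 4Q = 0 gives Q = 8. min AVC = 136 - 32·8 + 2·8^2 = 8.
For P < $8 the firm produces nothing.

$8 per unit, at Q = 8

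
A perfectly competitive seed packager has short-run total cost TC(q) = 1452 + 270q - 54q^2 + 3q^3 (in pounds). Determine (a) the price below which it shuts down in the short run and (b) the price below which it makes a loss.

Shutdown price = £27; break-even price = £171

Shutdown price = min AVC. AVC = 270 - 54q + 3q^2, with vertex at q = 9 and minimum £27.
ATC = 1452/q + 270 - 54q + 3q^2. Setting dATC/dq = −1452/q^2 − 54 + 6q = 0 gives q = 11 (since 6·11^3 − 54·11^2 = 1452).
min ATC = 1452/11 + 270 − 54·11 + 3·11^2 = £171. That is the break-even price.
Between these two prices the firm operates at a loss; above £171 it earns a profit.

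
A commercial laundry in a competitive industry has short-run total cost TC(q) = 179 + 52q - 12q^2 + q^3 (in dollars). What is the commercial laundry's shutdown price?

The shutdown price is the minimum of AVC. VC = 52q - 12q^2 + q^3, so AVC = 52 - 12q + q^2.
dAVC/dq = -12 + 2q = 0 gives q = 6. min AVC = 52 - 12·6 + 6^2 = 16.
The firm shuts down for any P below $16.

$16 per unit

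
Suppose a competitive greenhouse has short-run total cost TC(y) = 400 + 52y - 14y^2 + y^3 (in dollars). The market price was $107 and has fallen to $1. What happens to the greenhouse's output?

MC = 52 - 28y + 3y^2; the shutdown threshold is min AVC = $3 (at y = 7).
At P = $107 ≥ min AVC, set P = MC on the rising branch: y = 11.
At P = $1 < min AVC = $3, price no longer covers variable cost at any output, so the firm shuts down: y = 0.

Output falls from 11 to 0 (the firm shuts down)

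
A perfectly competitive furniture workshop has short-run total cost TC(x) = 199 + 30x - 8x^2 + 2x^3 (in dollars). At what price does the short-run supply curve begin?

The firm shuts down when price falls below the minimum of average variable cost. AVC = VC/x = 30 - 8x + 2x^2.
At the minimum of AVC, MC = AVC. MC = 30 - 16x + 6x^2; setting MC = AVC gives 4x^2 - 8x = 0, so x = 2. min AVC = 22.
The firm shuts down for any P below $22.

$22 per unit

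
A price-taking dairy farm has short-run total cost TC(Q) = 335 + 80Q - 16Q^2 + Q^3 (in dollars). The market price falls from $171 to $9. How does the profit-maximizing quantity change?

Output falls from 13 to 0 (the firm shuts down)

AVC = 80 - 16Q + Q^2, minimized at Q = 8 where min AVC = $16. MC = 80 - 32Q + 3Q^2.
At P = $171 ≥ min AVC, set P = MC on the rising branch: Q = 13.
At P = $9 < min AVC = $16, price no longer covers variable cost at any output, so the firm shuts down: Q = 0.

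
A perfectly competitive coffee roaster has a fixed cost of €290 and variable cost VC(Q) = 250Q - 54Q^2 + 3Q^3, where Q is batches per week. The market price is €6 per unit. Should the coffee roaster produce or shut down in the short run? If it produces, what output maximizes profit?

Variable cost is VC = 250Q - 54Q^2 + 3Q^3, so AVC = VC/Q = 250 - 54Q + 3Q^2 and MC = dTC/dQ = 250 - 108Q + 9Q^2.
The AVC parabola has its vertex at Q = 54/6 = 9, where AVC = 250 - 54·9 + 3·9^2 = €7.
P = €6 lies below min AVC = €7; no output level covers variable cost.
The firm minimizes its loss by shutting down and losing only its fixed cost of €290.

Shut down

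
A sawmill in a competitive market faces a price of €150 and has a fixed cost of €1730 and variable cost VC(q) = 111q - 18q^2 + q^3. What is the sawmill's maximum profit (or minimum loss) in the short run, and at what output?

AVC = 111 - 18q + q^2; min AVC = €30 at q = 9. Since P = €150 ≥ min AVC, the firm produces.
With MC = 111 - 36q + 3q^2, P = MC on the upward-sloping part at q* = 13.
TR = 150·13 = 1950. TC = 1730 + 598 = 2328. Profit = 1950 − 2328 = -€378.
Shutting down would mean losing the fixed cost of €1730, so operating at a loss of €378 is better by €1352.

Profit = -€378 at q = 13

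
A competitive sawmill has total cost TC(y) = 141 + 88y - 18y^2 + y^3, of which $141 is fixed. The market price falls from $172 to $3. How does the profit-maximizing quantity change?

Output falls from 14 to 0 (the firm shuts down)

MC = 88 - 36y + 3y^2; the shutdown threshold is min AVC = $7 (at y = 9).
With P = $172 above the shutdown price, P = MC gives y = 14.
At P = $3 < min AVC = $7, price no longer covers variable cost at any output, so the firm shuts down: y = 0.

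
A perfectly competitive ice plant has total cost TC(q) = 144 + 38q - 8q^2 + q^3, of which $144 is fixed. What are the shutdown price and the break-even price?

AVC = 38 - 8q + q^2; minimized at q = 4, giving min AVC = $22. That is the shutdown price.
ATC = 144/q + 38 - 8q + q^2. Setting dATC/dq = −144/q^2 − 8 + 2q = 0 gives q = 6 (since 2·6^3 − 8·6^2 = 144).
min ATC = 144/6 + 38 − 8·6 + 6^2 = $50. That is the break-even price.
Between these two prices the firm operates at a loss; above $50 it earns a profit.

Shutdown price = $22; break-even price = $50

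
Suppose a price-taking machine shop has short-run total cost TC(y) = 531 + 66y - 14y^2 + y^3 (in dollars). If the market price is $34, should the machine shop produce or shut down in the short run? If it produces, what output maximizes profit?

Strip out fixed cost: VC = 66y - 14y^2 + y^3. Then AVC = 66 - 14y + y^2 and MC = 66 - 28y + 3y^2.
The AVC parabola has its vertex at y = 14/2 = 7, where AVC = 66 - 14·7 + 7^2 = $17.
P = $34 exceeds min AVC = $17, so the firm stays open.
Solving P = MC: 32 - 28y + 3y^2 = 0 ⇒ y = 4/3 or 8. On the upward-sloping branch, y* = 8.
Check: AVC at y = 8 is $18 ≤ P, so revenue covers variable cost.
Profit = P·y − TC = 34·8 − 675 = -$403, a loss, but smaller than the $531 fixed cost the firm would lose by shutting down.

Produce at y = 8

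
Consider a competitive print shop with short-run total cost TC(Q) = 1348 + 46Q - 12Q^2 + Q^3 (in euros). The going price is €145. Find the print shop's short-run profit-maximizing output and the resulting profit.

AVC = 46 - 12Q + Q^2; min AVC = €10 at Q = 6. Since P = €145 ≥ min AVC, the firm produces.
MC = 46 - 24Q + 3Q^2. Setting P = MC and taking the root on the rising branch gives Q* = 11.
TR = 145·11 = 1595. TC = 1348 + 385 = 1733. Profit = 1595 − 1733 = -€138.
By producing, the firm covers all variable cost plus €1210 of fixed cost; shutting down would lose the full €1348.

Profit = -€138 at Q = 11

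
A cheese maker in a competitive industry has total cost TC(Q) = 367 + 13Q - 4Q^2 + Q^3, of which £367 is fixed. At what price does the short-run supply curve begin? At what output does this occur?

£9 per unit, at Q = 2

Short-run supply begins at min AVC. From VC = 13Q - 4Q^2 + Q^3, AVC = 13 - 4Q + Q^2.
At the minimum of AVC, MC = AVC. MC = 13 - 8Q + 3Q^2; setting MC = AVC gives 2Q^2 - 4Q = 0, so Q = 2. min AVC = 9.
So the shutdown price is £9.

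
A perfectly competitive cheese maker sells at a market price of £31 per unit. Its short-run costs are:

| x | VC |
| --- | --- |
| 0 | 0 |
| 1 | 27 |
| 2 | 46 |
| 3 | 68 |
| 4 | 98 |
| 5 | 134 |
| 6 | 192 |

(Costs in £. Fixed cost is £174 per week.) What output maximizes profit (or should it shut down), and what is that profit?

Tabulate TR − TC: x=0: -174; x=1: -170; x=2: -158; x=3: -149; x=4: -148; x=5: -153; x=6: -180.
Profit is maximized at x = 4. AVC there is 98/4 = £24.50 ≤ P, so producing beats shutting down (which would give -£174).

x = 4; profit = -£148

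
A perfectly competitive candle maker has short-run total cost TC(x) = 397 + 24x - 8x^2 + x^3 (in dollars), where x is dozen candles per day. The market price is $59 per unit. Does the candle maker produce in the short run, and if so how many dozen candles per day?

Produce at x = 7

Strip out fixed cost: VC = 24x - 8x^2 + x^3. Then AVC = 24 - 8x + x^2 and MC = 24 - 16x + 3x^2.
AVC is minimized where dAVC/dx = -8 + 2x = 0, at x = 4; min AVC = 24 - 8·4 + 4^2 = $8.
Because $59 ≥ $8, revenue can cover variable cost; the firm operates.
P = MC gives -35 - 16x + 3x^2 = 0, with roots -5/3 and 7. Take the larger (rising MC): x* = 7.
Check: AVC at x = 7 is $17 ≤ P, so revenue covers variable cost.
Profit = P·x − TC = 59·7 − 516 = -$103, a loss, but smaller than the $397 fixed cost the firm would lose by shutting down.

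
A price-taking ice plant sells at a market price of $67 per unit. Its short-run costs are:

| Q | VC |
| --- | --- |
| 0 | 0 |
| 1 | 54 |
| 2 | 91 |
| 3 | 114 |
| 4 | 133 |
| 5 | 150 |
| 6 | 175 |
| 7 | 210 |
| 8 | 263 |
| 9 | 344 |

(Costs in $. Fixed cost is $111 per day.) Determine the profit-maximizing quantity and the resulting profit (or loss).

Q = 8; profit = $162

Profit at each row (π = 67Q − TC): Q=0: -111; Q=1: -98; Q=2: -68; Q=3: -24; Q=4: 24; Q=5: 74; Q=6: 116; Q=7: 148; Q=8: 162; Q=9: 148.
Profit is maximized at Q = 8. AVC there is 263/8 = $32.88 ≤ P, so producing beats shutting down (which would give -$111).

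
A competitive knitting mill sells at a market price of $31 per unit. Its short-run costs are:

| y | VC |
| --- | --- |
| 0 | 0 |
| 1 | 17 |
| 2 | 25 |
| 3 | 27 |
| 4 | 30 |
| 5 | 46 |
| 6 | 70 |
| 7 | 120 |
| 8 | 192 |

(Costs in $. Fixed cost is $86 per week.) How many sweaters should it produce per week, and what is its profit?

y = 6; profit = $30

Profit at each row (π = 31y − TC): y=0: -86; y=1: -72; y=2: -49; y=3: -20; y=4: 8; y=5: 23; y=6: 30; y=7: 11; y=8: -30.
Profit is maximized at y = 6. AVC there is 70/6 = $11.67 ≤ P, so producing beats shutting down (which would give -$86).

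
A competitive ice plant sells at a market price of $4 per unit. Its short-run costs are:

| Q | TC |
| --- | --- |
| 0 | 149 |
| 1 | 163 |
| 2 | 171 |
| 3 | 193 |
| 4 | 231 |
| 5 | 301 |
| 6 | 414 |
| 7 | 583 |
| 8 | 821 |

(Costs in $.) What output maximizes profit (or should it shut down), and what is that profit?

Q = 0 (shut down); profit = -$149

Profit at each row (π = 4Q − TC): Q=0: -149; Q=1: -159; Q=2: -163; Q=3: -181; Q=4: -215; Q=5: -281; Q=6: -390; Q=7: -555; Q=8: -789.
Profit is highest at Q = 0. Equivalently, the lowest AVC in the table is 22/2 ≈ $11 at Q = 2, and P = $4 falls below it — price never covers variable cost, so the firm shuts down and loses only its fixed cost.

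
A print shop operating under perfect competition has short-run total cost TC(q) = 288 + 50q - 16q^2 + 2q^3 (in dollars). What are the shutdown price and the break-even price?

AVC = 50 - 16q + 2q^2; minimized at q = 4, giving min AVC = $18. That is the shutdown price.
ATC = 288/q + 50 - 16q + 2q^2. Setting dATC/dq = −288/q^2 − 16 + 4q = 0 gives q = 6 (since 4·6^3 − 16·6^2 = 288).
min ATC = 288/6 + 50 − 16·6 + 2·6^2 = $74. That is the break-even price.
For $18 ≤ P < $74 the firm produces at a loss; below $18 it shuts down.

Shutdown price = $18; break-even price = $74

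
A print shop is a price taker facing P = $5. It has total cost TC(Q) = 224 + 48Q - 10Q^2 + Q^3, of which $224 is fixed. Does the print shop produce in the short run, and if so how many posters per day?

Variable cost is VC = 48Q - 10Q^2 + Q^3, so AVC = VC/Q = 48 - 10Q + Q^2 and MC = dTC/dQ = 48 - 20Q + 3Q^2.
The AVC parabola has its vertex at Q = 10/2 = 5, where AVC = 48 - 10·5 + 5^2 = $23.
Since P = $5 < min AVC = $23, price fails to cover variable cost at any output.
The firm minimizes its loss by shutting down and losing only its fixed cost of $224.

Shut down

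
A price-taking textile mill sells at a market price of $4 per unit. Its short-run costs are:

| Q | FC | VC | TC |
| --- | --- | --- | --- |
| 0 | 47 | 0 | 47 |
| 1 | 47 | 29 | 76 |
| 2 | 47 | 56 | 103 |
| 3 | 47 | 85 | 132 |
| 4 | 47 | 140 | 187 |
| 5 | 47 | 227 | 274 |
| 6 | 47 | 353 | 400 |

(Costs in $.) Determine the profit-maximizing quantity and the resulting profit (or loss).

Q = 0 (shut down); profit = -$47

Compute π = P·Q − TC at each output: Q=0: -47; Q=1: -72; Q=2: -95; Q=3: -120; Q=4: -171; Q=5: -254; Q=6: -376.
Profit is highest at Q = 0. Equivalently, the lowest AVC in the table is 56/2 ≈ $28 at Q = 2, and P = $4 falls below it — price never covers variable cost, so the firm shuts down and loses only its fixed cost.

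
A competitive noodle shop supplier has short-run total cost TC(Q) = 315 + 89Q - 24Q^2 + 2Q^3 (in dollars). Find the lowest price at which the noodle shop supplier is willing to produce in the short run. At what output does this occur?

$17 per unit, at Q = 6

The shutdown price is the minimum of AVC. VC = 89Q - 24Q^2 + 2Q^3, so AVC = 89 - 24Q + 2Q^2.
At the minimum of AVC, MC = AVC. MC = 89 - 48Q + 6Q^2; setting MC = AVC gives 4Q^2 - 24Q = 0, so Q = 6. min AVC = 17.
The firm shuts down for any P below $17.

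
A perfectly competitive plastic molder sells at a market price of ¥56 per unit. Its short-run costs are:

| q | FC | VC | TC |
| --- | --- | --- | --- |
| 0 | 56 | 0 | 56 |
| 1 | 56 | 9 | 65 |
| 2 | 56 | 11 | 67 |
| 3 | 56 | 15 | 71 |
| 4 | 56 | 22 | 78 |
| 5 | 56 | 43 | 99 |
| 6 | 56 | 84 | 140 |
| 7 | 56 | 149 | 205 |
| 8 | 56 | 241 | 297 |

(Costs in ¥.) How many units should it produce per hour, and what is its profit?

q = 6; profit = ¥196

Compute π = P·q − TC at each output: q=0: -56; q=1: -9; q=2: 45; q=3: 97; q=4: 146; q=5: 181; q=6: 196; q=7: 187; q=8: 151.
Profit is maximized at q = 6. AVC there is 84/6 = ¥14 ≤ P, so producing beats shutting down (which would give -¥56).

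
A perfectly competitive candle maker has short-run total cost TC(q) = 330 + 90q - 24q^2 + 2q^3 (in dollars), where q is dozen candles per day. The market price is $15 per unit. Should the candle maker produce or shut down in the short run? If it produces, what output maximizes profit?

Shut down

From TC, MC = TC'(q) = 90 - 48q + 6q^2 and AVC = VC/q = 90 - 24q + 2q^2.
The AVC parabola has its vertex at q = 24/4 = 6, where AVC = 90 - 24·6 + 2·6^2 = $18.
With P < min AVC ($15 < $18), every unit sold adds to the loss.
The firm minimizes its loss by shutting down and losing only its fixed cost of $330.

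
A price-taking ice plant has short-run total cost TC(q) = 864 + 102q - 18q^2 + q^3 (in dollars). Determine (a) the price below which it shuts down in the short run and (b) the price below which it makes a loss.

Shutdown price = min AVC. AVC = 102 - 18q + q^2, with vertex at q = 9 and minimum $21.
ATC = 864/q + 102 - 18q + q^2. Setting dATC/dq = −864/q^2 − 18 + 2q = 0 gives q = 12 (since 2·12^3 − 18·12^2 = 864).
min ATC = 864/12 + 102 − 18·12 + 12^2 = $102. That is the break-even price.
For $21 ≤ P < $102 the firm produces at a loss; below $21 it shuts down.

Shutdown price = $21; break-even price = $102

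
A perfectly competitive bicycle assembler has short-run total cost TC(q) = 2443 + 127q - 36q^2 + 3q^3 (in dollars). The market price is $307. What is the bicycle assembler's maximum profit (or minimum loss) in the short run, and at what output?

Profit = -$43 at q = 10

AVC = 127 - 36q + 3q^2; min AVC = $19 at q = 6. Since P = $307 ≥ min AVC, the firm produces.
MC = 127 - 72q + 9q^2. Setting P = MC and taking the root on the rising branch gives q* = 10.
TR = 307·10 = 3070. TC = 2443 + 670 = 3113. Profit = 3070 − 3113 = -$43.
That loss of $43 beats the $2443 the firm would lose by shutting down; producing recovers $2400 of fixed cost.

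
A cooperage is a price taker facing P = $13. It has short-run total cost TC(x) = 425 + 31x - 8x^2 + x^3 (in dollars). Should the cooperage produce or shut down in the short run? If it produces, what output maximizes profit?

Strip out fixed cost: VC = 31x - 8x^2 + x^3. Then AVC = 31 - 8x + x^2 and MC = 31 - 16x + 3x^2.
AVC is minimized where dAVC/dx = -8 + 2x = 0, at x = 4; min AVC = 31 - 8·4 + 4^2 = $15.
P = $13 lies below min AVC = $15; no output level covers variable cost.
Shutting down limits the loss to fixed cost, $425.

Shut down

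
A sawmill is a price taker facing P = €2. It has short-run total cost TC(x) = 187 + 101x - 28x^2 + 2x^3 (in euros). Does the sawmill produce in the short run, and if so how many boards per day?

Shut down

Variable cost is VC = 101x - 28x^2 + 2x^3, so AVC = VC/x = 101 - 28x + 2x^2 and MC = dTC/dx = 101 - 56x + 6x^2.
The AVC parabola has its vertex at x = 28/4 = 7, where AVC = 101 - 28·7 + 2·7^2 = €3.
P = €2 lies below min AVC = €3; no output level covers variable cost.
The firm minimizes its loss by shutting down and losing only its fixed cost of €187.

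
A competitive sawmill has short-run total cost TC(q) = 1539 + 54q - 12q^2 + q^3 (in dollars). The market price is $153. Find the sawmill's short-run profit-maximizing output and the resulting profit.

Profit = -$329 at q = 11

AVC = 54 - 12q + q^2; min AVC = $18 at q = 6. Since P = $153 ≥ min AVC, the firm produces.
MC = 54 - 24q + 3q^2. Setting P = MC and taking the root on the rising branch gives q* = 11.
TR = 153·11 = 1683. TC = 1539 + 473 = 2012. Profit = 1683 − 2012 = -$329.
That loss of $329 beats the $1539 the firm would lose by shutting down; producing recovers $1210 of fixed cost.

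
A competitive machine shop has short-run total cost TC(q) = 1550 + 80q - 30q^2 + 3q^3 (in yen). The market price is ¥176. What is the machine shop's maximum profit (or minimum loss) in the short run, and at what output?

Profit = -¥398 at q = 8

AVC = 80 - 30q + 3q^2; min AVC = ¥5 at q = 5. Since P = ¥176 ≥ min AVC, the firm produces.
With MC = 80 - 60q + 9q^2, P = MC on the upward-sloping part at q* = 8.
TR = 176·8 = 1408. TC = 1550 + 256 = 1806. Profit = 1408 − 1806 = -¥398.
By producing, the firm covers all variable cost plus ¥1152 of fixed cost; shutting down would lose the full ¥1550.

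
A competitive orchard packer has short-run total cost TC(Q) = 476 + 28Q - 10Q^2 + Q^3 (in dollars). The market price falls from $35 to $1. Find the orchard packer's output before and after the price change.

Output falls from 7 to 0 (the firm shuts down)

MC = 28 - 20Q + 3Q^2; the shutdown threshold is min AVC = $3 (at Q = 5).
At P = $35 ≥ min AVC, set P = MC on the rising branch: Q = 7.
At P = $1 < min AVC = $3, price no longer covers variable cost at any output, so the firm shuts down: Q = 0.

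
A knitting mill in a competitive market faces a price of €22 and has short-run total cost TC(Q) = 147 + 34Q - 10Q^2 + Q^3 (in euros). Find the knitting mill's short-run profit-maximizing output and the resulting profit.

Profit = -€75 at Q = 6

AVC = 34 - 10Q + Q^2; min AVC = €9 at Q = 5. Since P = €22 ≥ min AVC, the firm produces.
MC = 34 - 20Q + 3Q^2. Setting P = MC and taking the root on the rising branch gives Q* = 6.
TR = 22·6 = 132. TC = 147 + 60 = 207. Profit = 132 − 207 = -€75.
By producing, the firm covers all variable cost plus €72 of fixed cost; shutting down would lose the full €147.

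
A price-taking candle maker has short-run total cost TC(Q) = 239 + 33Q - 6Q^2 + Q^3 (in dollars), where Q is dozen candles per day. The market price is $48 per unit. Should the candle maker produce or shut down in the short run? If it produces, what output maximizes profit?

Variable cost is VC = 33Q - 6Q^2 + Q^3, so AVC = VC/Q = 33 - 6Q + Q^2 and MC = dTC/dQ = 33 - 12Q + 3Q^2.
AVC is minimized where dAVC/dQ = -6 + 2Q = 0, at Q = 3; min AVC = 33 - 6·3 + 3^2 = $24.
P = $48 exceeds min AVC = $24, so the firm stays open.
Set P = MC: 48 = 33 - 12Q + 3Q^2 → -15 - 12Q + 3Q^2 = 0. The roots are Q = -1 and Q = 5; the profit-maximizing output is on the rising part of MC, so Q* = 5.
Check: AVC at Q = 5 is $28 ≤ P, so revenue covers variable cost.
Profit = P·Q − TC = 48·5 − 379 = -$139, a loss, but smaller than the $239 fixed cost the firm would lose by shutting down.

Produce at Q = 5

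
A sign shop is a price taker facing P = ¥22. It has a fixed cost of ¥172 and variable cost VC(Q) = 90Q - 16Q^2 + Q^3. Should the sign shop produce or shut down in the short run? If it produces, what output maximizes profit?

Shut down

Variable cost is VC = 90Q - 16Q^2 + Q^3, so AVC = VC/Q = 90 - 16Q + Q^2 and MC = dTC/dQ = 90 - 32Q + 3Q^2.
AVC hits its minimum where MC = AVC, at Q = 8, giving min AVC = 90 - 16·8 + 8^2 = ¥26.
P = ¥22 lies below min AVC = ¥26; no output level covers variable cost.
Shutting down limits the loss to fixed cost, ¥172.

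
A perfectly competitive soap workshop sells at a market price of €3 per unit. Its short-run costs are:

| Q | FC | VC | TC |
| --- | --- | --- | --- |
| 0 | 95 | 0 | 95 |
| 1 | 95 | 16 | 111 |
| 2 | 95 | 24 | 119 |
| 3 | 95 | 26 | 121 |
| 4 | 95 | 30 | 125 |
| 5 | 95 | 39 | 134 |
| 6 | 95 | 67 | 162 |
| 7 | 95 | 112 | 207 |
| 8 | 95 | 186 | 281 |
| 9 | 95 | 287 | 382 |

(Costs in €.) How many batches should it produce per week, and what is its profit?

Tabulate TR − TC: Q=0: -95; Q=1: -108; Q=2: -113; Q=3: -112; Q=4: -113; Q=5: -119; Q=6: -144; Q=7: -186; Q=8: -257; Q=9: -355.
Profit is highest at Q = 0. Equivalently, the lowest AVC in the table is 30/4 ≈ €7.50 at Q = 4, and P = €3 falls below it — price never covers variable cost, so the firm shuts down and loses only its fixed cost.

Q = 0 (shut down); profit = -€95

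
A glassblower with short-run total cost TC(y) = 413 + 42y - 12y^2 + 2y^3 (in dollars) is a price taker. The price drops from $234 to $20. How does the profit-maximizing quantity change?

Output falls from 8 to 0 (the firm shuts down)

AVC = 42 - 12y + 2y^2, minimized at y = 3 where min AVC = $24. MC = 42 - 24y + 6y^2.
At P = $234 ≥ min AVC, set P = MC on the rising branch: y = 8.
At P = $20 < min AVC = $24, price no longer covers variable cost at any output, so the firm shuts down: y = 0.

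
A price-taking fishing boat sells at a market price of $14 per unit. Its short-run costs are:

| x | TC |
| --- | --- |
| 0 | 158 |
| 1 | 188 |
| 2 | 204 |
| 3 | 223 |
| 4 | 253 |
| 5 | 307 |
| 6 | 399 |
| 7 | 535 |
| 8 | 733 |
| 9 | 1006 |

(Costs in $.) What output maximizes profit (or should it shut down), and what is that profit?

x = 0 (shut down); profit = -$158

Profit at each row (π = 14x − TC): x=0: -158; x=1: -174; x=2: -176; x=3: -181; x=4: -197; x=5: -237; x=6: -315; x=7: -437; x=8: -621; x=9: -880.
Profit is highest at x = 0. Equivalently, the lowest AVC in the table is 65/3 ≈ $21.67 at x = 3, and P = $14 falls below it — price never covers variable cost, so the firm shuts down and loses only its fixed cost.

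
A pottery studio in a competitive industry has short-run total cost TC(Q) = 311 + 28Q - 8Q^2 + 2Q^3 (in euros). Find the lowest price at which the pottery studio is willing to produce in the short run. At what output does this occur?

Short-run supply begins at min AVC. From VC = 28Q - 8Q^2 + 2Q^3, AVC = 28 - 8Q + 2Q^2.
At the minimum of AVC, MC = AVC. MC = 28 - 16Q + 6Q^2; setting MC = AVC gives 4Q^2 - 8Q = 0, so Q = 2. min AVC = 20.
For P < €20 the firm produces nothing.

€20 per unit, at Q = 2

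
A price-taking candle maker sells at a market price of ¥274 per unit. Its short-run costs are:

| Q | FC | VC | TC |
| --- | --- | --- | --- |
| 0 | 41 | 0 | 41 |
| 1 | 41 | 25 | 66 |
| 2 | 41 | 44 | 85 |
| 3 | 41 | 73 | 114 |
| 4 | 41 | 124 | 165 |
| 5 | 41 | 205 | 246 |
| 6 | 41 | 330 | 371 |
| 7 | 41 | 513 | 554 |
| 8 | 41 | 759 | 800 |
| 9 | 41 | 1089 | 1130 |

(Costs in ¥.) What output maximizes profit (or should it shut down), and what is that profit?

Q = 8; profit = ¥1392

Profit at each row (π = 274Q − TC): Q=0: -41; Q=1: 208; Q=2: 463; Q=3: 708; Q=4: 931; Q=5: 1124; Q=6: 1273; Q=7: 1364; Q=8: 1392; Q=9: 1336.
Profit is maximized at Q = 8. AVC there is 759/8 = ¥94.88 ≤ P, so producing beats shutting down (which would give -¥41).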